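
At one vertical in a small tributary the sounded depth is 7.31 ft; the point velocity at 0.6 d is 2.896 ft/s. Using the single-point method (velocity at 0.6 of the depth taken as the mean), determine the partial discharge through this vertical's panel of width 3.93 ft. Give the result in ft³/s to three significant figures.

83.2 ft³/s

v̄ = v₀.₆ = 2.896 ft/s
q = v̄ × d × w = 2.896 × 7.31 × 3.93 = 83.20 ft³/s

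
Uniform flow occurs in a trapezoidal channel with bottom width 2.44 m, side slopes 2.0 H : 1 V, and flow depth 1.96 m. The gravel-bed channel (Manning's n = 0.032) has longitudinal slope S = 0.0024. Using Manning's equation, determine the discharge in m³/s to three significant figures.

20.5 m³/s

A = (b + z·y)·y = (2.44 + 2.0×1.96)×1.96 = 12.47 m²
P = b + 2y√(1+z²) = 2.44 + 2×1.96×√(1+2.0²) = 11.21 m
R = A/P = 12.47/11.21 = 1.112 m
Q = (1/n)·A·R^(2/3)·S^(1/2) = (1/0.032) × 12.47 × 1.112^(2/3) × 0.0024^(1/2) = 20.49 m³/s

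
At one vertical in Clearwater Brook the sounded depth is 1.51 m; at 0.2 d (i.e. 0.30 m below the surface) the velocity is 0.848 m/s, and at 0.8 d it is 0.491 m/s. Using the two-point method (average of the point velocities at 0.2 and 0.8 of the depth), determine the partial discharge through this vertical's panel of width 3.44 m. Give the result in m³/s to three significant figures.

3.48 m³/s

v̄ = (0.848 + 0.491) / 2 = 0.6695 m/s
q = v̄ × d × w = 0.6695 × 1.51 × 3.44 = 3.478 m³/s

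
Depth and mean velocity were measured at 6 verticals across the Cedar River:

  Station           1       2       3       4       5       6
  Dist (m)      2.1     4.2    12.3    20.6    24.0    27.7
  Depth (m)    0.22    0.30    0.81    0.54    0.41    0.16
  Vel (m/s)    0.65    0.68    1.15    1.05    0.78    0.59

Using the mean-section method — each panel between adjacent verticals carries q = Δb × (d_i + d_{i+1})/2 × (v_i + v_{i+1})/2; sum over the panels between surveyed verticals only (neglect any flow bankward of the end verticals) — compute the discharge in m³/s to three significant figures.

12.8 m³/s

Panel 1-2: Δb = 2.1 m, d̄ = (0.22+0.30)/2 = 0.26, v̄ = (0.65+0.68)/2 = 0.665 → q = 2.1×0.26×0.665 = 0.3631 m³/s
Panel 2-3: Δb = 8.1 m, d̄ = (0.30+0.81)/2 = 0.555, v̄ = (0.68+1.15)/2 = 0.915 → q = 8.1×0.555×0.915 = 4.113 m³/s
Panel 3-4: Δb = 8.3 m, d̄ = (0.81+0.54)/2 = 0.675, v̄ = (1.15+1.05)/2 = 1.1 → q = 8.3×0.675×1.1 = 6.163 m³/s
Panel 4-5: Δb = 3.4 m, d̄ = (0.54+0.41)/2 = 0.475, v̄ = (1.05+0.78)/2 = 0.915 → q = 3.4×0.475×0.915 = 1.478 m³/s
Panel 5-6: Δb = 3.7 m, d̄ = (0.41+0.16)/2 = 0.285, v̄ = (0.78+0.59)/2 = 0.685 → q = 3.7×0.285×0.685 = 0.7223 m³/s
Q = Σ q = 12.84 m³/s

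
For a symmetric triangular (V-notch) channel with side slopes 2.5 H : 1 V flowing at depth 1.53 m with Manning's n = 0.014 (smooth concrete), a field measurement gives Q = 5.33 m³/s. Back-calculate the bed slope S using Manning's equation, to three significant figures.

A = z·y² = 2.5×1.53² = 5.852 m²
P = 2y√(1+z²) = 2×1.53×√(1+2.5²) = 8.239 m
R = A/P = 5.852/8.239 = 0.7103 m
S = (Q·n / (1·A·R^(2/3)))² = (5.33×0.014 / (1×5.852×0.7961))² = 0.0002565

0.000257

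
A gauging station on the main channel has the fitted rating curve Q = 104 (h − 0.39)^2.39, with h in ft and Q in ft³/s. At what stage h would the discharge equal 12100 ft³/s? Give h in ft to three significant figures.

h − h₀ = (Q/C)^(1/b) = (12100/104)^(1/2.39) = 7.317 ft
h = 0.39 + 7.317 = 7.707 ft

7.71 ft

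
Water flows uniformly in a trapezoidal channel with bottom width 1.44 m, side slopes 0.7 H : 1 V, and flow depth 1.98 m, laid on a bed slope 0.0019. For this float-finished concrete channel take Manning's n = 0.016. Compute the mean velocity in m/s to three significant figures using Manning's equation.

2.52 m/s

A = (b + z·y)·y = (1.44 + 0.7×1.98)×1.98 = 5.595 m²
P = b + 2y√(1+z²) = 1.44 + 2×1.98×√(1+0.7²) = 6.274 m
R = A/P = 5.595/6.274 = 0.8919 m
Q = (1/n)·A·R^(2/3)·S^(1/2) = (1/0.016) × 5.595 × 0.8919^(2/3) × 0.0019^(1/2) = 14.12 m³/s
V = Q/A = 14.12/5.595 = 2.524 m/s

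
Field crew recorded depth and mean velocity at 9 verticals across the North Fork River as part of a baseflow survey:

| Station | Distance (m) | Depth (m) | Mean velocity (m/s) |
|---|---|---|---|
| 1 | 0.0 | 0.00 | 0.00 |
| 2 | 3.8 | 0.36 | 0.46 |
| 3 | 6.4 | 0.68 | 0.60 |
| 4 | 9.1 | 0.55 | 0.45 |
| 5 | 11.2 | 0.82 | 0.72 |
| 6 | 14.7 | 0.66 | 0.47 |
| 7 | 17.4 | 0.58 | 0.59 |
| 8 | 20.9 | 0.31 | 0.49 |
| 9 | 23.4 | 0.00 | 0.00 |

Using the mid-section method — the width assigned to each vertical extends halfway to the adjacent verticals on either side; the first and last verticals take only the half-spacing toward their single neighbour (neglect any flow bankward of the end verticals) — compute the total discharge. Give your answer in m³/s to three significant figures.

w_2 = (6.4 − 0.0)/2 = 3.2 m; q_2 = 0.46 × 0.36 × 3.2 = 0.5299 m³/s
w_3 = (9.1 − 3.8)/2 = 2.65 m; q_3 = 0.60 × 0.68 × 2.65 = 1.081 m³/s
w_4 = (11.2 − 6.4)/2 = 2.4 m; q_4 = 0.45 × 0.55 × 2.4 = 0.5940 m³/s
w_5 = (14.7 − 9.1)/2 = 2.8 m; q_5 = 0.72 × 0.82 × 2.8 = 1.653 m³/s
w_6 = (17.4 − 11.2)/2 = 3.1 m; q_6 = 0.47 × 0.66 × 3.1 = 0.9616 m³/s
w_7 = (20.9 − 14.7)/2 = 3.1 m; q_7 = 0.59 × 0.58 × 3.1 = 1.061 m³/s
w_8 = (23.4 − 17.4)/2 = 3 m; q_8 = 0.49 × 0.31 × 3 = 0.4557 m³/s
Stations 1, 9 contribute zero (depth or velocity is 0).
Q = Σ qᵢ = 6.336 m³/s

6.34 m³/s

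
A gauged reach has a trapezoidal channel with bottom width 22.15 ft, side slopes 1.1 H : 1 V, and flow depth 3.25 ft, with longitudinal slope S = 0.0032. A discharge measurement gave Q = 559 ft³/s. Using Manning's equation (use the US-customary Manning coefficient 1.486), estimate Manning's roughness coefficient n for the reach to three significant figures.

A = (b + z·y)·y = (22.15 + 1.1×3.25)×3.25 = 83.61 ft²
P = b + 2y√(1+z²) = 22.15 + 2×3.25×√(1+1.1²) = 31.81 ft
R = A/P = 83.61/31.81 = 2.628 ft
n = (1.486/Q)·A·R^(2/3)·S^(1/2) = (1.486/559) × 83.61 × 1.904 × 0.05657 = 0.02394

0.0239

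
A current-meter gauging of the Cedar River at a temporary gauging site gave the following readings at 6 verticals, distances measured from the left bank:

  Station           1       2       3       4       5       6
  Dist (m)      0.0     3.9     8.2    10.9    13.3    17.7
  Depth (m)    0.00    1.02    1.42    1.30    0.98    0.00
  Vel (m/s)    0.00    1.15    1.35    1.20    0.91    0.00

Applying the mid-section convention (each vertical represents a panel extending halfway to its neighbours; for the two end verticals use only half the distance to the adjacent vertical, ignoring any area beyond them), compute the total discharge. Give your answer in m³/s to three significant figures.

w_2 = (8.2 − 0.0)/2 = 4.1 m; q_2 = 1.15 × 1.02 × 4.1 = 4.809 m³/s
w_3 = (10.9 − 3.9)/2 = 3.5 m; q_3 = 1.35 × 1.42 × 3.5 = 6.710 m³/s
w_4 = (13.3 − 8.2)/2 = 2.55 m; q_4 = 1.20 × 1.30 × 2.55 = 3.978 m³/s
w_5 = (17.7 − 10.9)/2 = 3.4 m; q_5 = 0.91 × 0.98 × 3.4 = 3.032 m³/s
Stations 1, 6 contribute zero (depth or velocity is 0).
Q = Σ qᵢ = 18.53 m³/s

18.5 m³/s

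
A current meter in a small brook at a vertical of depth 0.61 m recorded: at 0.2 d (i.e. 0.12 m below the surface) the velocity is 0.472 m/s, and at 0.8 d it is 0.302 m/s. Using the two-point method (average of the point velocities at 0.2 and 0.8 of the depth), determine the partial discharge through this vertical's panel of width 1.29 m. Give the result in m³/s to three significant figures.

v̄ = (0.472 + 0.302) / 2 = 0.3870 m/s
q = v̄ × d × w = 0.3870 × 0.61 × 1.29 = 0.3045 m³/s

0.305 m³/s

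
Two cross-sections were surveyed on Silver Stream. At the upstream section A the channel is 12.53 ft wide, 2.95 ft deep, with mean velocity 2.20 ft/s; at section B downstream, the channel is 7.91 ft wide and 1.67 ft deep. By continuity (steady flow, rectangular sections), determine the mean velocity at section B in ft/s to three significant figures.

Q = A₁V₁ = (12.53×2.95) × 2.20 = 81.32 ft³/s
A₂ = 7.91 × 1.67 = 13.21 ft²
V₂ = Q/A₂ = 81.32/13.21 = 6.156 ft/s

6.16 ft/s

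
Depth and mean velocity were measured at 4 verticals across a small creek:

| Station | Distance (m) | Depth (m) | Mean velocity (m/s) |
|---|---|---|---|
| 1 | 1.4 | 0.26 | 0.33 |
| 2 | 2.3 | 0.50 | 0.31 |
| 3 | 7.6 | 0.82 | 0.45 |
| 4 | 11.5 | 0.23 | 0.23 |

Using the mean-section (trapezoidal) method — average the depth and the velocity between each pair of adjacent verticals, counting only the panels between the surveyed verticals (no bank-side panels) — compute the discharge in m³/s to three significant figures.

2.13 m³/s

Panel 1-2: Δb = 0.9 m, d̄ = (0.26+0.50)/2 = 0.38, v̄ = (0.33+0.31)/2 = 0.32 → q = 0.9×0.38×0.32 = 0.1094 m³/s
Panel 2-3: Δb = 5.3 m, d̄ = (0.50+0.82)/2 = 0.66, v̄ = (0.31+0.45)/2 = 0.38 → q = 5.3×0.66×0.38 = 1.329 m³/s
Panel 3-4: Δb = 3.9 m, d̄ = (0.82+0.23)/2 = 0.525, v̄ = (0.45+0.23)/2 = 0.34 → q = 3.9×0.525×0.34 = 0.6962 m³/s
Q = Σ q = 2.135 m³/s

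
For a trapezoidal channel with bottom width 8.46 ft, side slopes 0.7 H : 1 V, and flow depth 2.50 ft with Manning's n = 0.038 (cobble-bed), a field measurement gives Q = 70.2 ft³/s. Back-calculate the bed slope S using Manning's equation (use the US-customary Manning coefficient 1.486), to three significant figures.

0.00234

A = (b + z·y)·y = (8.46 + 0.7×2.50)×2.50 = 25.53 ft²
P = b + 2y√(1+z²) = 8.46 + 2×2.50×√(1+0.7²) = 14.56 ft
R = A/P = 25.53/14.56 = 1.753 ft
S = (Q·n / (1.486·A·R^(2/3)))² = (70.2×0.038 / (1.486×25.53×1.454))² = 0.002341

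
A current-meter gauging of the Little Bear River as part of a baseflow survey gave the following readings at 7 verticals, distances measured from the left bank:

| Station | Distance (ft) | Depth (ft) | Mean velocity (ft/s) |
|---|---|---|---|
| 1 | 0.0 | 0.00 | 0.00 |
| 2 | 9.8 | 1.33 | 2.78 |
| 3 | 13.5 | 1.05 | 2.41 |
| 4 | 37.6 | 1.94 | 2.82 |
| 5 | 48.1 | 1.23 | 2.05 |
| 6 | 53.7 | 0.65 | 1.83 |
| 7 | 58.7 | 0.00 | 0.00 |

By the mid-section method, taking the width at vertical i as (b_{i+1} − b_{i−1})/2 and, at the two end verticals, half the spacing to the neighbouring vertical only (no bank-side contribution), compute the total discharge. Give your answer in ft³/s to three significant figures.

181 ft³/s

w_2 = (13.5 − 0.0)/2 = 6.75 ft; q_2 = 2.78 × 1.33 × 6.75 = 24.96 ft³/s
w_3 = (37.6 − 9.8)/2 = 13.9 ft; q_3 = 2.41 × 1.05 × 13.9 = 35.17 ft³/s
w_4 = (48.1 − 13.5)/2 = 17.3 ft; q_4 = 2.82 × 1.94 × 17.3 = 94.64 ft³/s
w_5 = (53.7 − 37.6)/2 = 8.05 ft; q_5 = 2.05 × 1.23 × 8.05 = 20.30 ft³/s
w_6 = (58.7 − 48.1)/2 = 5.3 ft; q_6 = 1.83 × 0.65 × 5.3 = 6.304 ft³/s
Stations 1, 7 contribute zero (depth or velocity is 0).
Q = Σ qᵢ = 181.4 ft³/s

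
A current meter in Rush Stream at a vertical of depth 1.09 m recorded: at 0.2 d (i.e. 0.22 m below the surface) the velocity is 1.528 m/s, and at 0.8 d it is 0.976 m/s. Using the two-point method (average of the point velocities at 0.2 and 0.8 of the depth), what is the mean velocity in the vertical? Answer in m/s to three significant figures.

1.25 m/s

v̄ = (1.528 + 0.976) / 2 = 1.252 m/s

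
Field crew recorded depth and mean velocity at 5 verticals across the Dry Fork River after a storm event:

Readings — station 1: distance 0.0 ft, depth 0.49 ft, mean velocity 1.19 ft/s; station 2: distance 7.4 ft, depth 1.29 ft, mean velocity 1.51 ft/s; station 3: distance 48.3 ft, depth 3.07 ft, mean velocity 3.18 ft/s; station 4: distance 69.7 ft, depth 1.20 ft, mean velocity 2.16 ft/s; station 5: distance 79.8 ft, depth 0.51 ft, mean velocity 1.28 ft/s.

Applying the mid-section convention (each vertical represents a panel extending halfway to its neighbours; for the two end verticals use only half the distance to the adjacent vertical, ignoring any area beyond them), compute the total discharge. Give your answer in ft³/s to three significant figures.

w_1 = (7.4 − 0.0)/2 = 3.7 ft; q_1 = 1.19 × 0.49 × 3.7 = 2.157 ft³/s
w_2 = (48.3 − 0.0)/2 = 24.15 ft; q_2 = 1.51 × 1.29 × 24.15 = 47.04 ft³/s
w_3 = (69.7 − 7.4)/2 = 31.15 ft; q_3 = 3.18 × 3.07 × 31.15 = 304.1 ft³/s
w_4 = (79.8 − 48.3)/2 = 15.75 ft; q_4 = 2.16 × 1.20 × 15.75 = 40.82 ft³/s
w_5 = (79.8 − 69.7)/2 = 5.05 ft; q_5 = 1.28 × 0.51 × 5.05 = 3.297 ft³/s
Q = Σ qᵢ = 397.4 ft³/s

397 ft³/s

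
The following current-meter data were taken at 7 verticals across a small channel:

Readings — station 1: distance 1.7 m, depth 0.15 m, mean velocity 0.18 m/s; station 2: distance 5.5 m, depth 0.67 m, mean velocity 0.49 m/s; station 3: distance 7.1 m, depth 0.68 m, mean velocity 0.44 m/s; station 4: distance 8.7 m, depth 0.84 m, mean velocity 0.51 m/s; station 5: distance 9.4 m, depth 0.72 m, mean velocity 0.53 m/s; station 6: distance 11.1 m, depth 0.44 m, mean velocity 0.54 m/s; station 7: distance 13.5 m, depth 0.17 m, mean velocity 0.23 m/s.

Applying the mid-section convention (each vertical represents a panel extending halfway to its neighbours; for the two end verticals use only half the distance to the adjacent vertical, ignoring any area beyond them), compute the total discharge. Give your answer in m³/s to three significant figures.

2.90 m³/s

w_1 = (5.5 − 1.7)/2 = 1.9 m; q_1 = 0.18 × 0.15 × 1.9 = 0.05130 m³/s
w_2 = (7.1 − 1.7)/2 = 2.7 m; q_2 = 0.49 × 0.67 × 2.7 = 0.8864 m³/s
w_3 = (8.7 − 5.5)/2 = 1.6 m; q_3 = 0.44 × 0.68 × 1.6 = 0.4787 m³/s
w_4 = (9.4 − 7.1)/2 = 1.15 m; q_4 = 0.51 × 0.84 × 1.15 = 0.4927 m³/s
w_5 = (11.1 − 8.7)/2 = 1.2 m; q_5 = 0.53 × 0.72 × 1.2 = 0.4579 m³/s
w_6 = (13.5 − 9.4)/2 = 2.05 m; q_6 = 0.54 × 0.44 × 2.05 = 0.4871 m³/s
w_7 = (13.5 − 11.1)/2 = 1.2 m; q_7 = 0.23 × 0.17 × 1.2 = 0.04692 m³/s
Q = Σ qᵢ = 2.901 m³/s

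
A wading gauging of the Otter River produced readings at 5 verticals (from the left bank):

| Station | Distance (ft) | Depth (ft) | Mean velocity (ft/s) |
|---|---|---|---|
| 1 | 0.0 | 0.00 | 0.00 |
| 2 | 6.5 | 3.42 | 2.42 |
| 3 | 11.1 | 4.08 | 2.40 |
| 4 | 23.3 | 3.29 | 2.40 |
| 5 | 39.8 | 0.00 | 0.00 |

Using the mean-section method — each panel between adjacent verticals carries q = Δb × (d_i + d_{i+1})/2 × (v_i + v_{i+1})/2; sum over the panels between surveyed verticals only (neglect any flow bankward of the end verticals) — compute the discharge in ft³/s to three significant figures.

195 ft³/s

Panel 1-2: Δb = 6.5 ft, d̄ = (0.00+3.42)/2 = 1.71, v̄ = (0.00+2.42)/2 = 1.21 → q = 6.5×1.71×1.21 = 13.45 ft³/s
Panel 2-3: Δb = 4.6 ft, d̄ = (3.42+4.08)/2 = 3.75, v̄ = (2.42+2.40)/2 = 2.41 → q = 4.6×3.75×2.41 = 41.57 ft³/s
Panel 3-4: Δb = 12.2 ft, d̄ = (4.08+3.29)/2 = 3.685, v̄ = (2.40+2.40)/2 = 2.4 → q = 12.2×3.685×2.4 = 107.9 ft³/s
Panel 4-5: Δb = 16.5 ft, d̄ = (3.29+0.00)/2 = 1.645, v̄ = (2.40+0.00)/2 = 1.2 → q = 16.5×1.645×1.2 = 32.57 ft³/s
Q = Σ q = 195.5 ft³/s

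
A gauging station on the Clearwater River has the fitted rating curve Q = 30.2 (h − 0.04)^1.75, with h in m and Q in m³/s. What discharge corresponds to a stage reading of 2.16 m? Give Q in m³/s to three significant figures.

112 m³/s

Q = 30.2 × (2.16 − 0.04)^1.75 = 30.2 × 2.12^1.75 = 112.5 m³/s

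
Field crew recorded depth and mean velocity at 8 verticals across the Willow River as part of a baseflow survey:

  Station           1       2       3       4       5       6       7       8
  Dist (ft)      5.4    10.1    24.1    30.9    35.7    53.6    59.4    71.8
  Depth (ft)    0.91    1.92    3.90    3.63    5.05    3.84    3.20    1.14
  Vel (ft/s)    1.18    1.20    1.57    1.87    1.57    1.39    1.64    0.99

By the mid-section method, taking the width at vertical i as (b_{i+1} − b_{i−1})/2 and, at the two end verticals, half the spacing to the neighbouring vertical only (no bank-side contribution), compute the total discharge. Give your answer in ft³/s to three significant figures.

w_1 = (10.1 − 5.4)/2 = 2.35 ft; q_1 = 1.18 × 0.91 × 2.35 = 2.523 ft³/s
w_2 = (24.1 − 5.4)/2 = 9.35 ft; q_2 = 1.20 × 1.92 × 9.35 = 21.54 ft³/s
w_3 = (30.9 − 10.1)/2 = 10.4 ft; q_3 = 1.57 × 3.90 × 10.4 = 63.68 ft³/s
w_4 = (35.7 − 24.1)/2 = 5.8 ft; q_4 = 1.87 × 3.63 × 5.8 = 39.37 ft³/s
w_5 = (53.6 − 30.9)/2 = 11.35 ft; q_5 = 1.57 × 5.05 × 11.35 = 89.99 ft³/s
w_6 = (59.4 − 35.7)/2 = 11.85 ft; q_6 = 1.39 × 3.84 × 11.85 = 63.25 ft³/s
w_7 = (71.8 − 53.6)/2 = 9.1 ft; q_7 = 1.64 × 3.20 × 9.1 = 47.76 ft³/s
w_8 = (71.8 − 59.4)/2 = 6.2 ft; q_8 = 0.99 × 1.14 × 6.2 = 6.997 ft³/s
Q = Σ qᵢ = 335.1 ft³/s

335 ft³/s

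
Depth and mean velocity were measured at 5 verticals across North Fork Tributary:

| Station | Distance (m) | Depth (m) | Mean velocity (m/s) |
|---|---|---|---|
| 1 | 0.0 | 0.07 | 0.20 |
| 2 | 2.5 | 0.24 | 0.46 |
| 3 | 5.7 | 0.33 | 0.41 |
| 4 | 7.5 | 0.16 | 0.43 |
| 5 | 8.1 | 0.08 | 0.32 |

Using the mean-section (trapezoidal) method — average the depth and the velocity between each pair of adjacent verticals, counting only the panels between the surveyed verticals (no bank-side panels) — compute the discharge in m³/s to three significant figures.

Panel 1-2: Δb = 2.5 m, d̄ = (0.07+0.24)/2 = 0.155, v̄ = (0.20+0.46)/2 = 0.33 → q = 2.5×0.155×0.33 = 0.1279 m³/s
Panel 2-3: Δb = 3.2 m, d̄ = (0.24+0.33)/2 = 0.285, v̄ = (0.46+0.41)/2 = 0.435 → q = 3.2×0.285×0.435 = 0.3967 m³/s
Panel 3-4: Δb = 1.8 m, d̄ = (0.33+0.16)/2 = 0.245, v̄ = (0.41+0.43)/2 = 0.42 → q = 1.8×0.245×0.42 = 0.1852 m³/s
Panel 4-5: Δb = 0.6 m, d̄ = (0.16+0.08)/2 = 0.12, v̄ = (0.43+0.32)/2 = 0.375 → q = 0.6×0.12×0.375 = 0.02700 m³/s
Q = Σ q = 0.7368 m³/s

0.737 m³/s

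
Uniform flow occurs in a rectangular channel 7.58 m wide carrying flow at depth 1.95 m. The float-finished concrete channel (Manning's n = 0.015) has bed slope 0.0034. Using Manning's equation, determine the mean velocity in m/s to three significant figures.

A = b·y = 7.58 × 1.95 = 14.78 m²
P = b + 2y = 7.58 + 2×1.95 = 11.48 m
R = A/P = 14.78/11.48 = 1.288 m
Q = (1/n)·A·R^(2/3)·S^(1/2) = (1/0.015) × 14.78 × 1.288^(2/3) × 0.0034^(1/2) = 68.00 m³/s
V = Q/A = 68.00/14.78 = 4.601 m/s

4.60 m/s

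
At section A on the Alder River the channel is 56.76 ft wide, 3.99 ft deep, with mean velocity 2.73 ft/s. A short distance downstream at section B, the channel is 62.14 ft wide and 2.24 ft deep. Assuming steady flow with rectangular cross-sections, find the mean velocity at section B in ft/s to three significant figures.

4.44 ft/s

Q = A₁V₁ = (56.76×3.99) × 2.73 = 618.3 ft³/s
A₂ = 62.14 × 2.24 = 139.2 ft²
V₂ = Q/A₂ = 618.3/139.2 = 4.442 ft/s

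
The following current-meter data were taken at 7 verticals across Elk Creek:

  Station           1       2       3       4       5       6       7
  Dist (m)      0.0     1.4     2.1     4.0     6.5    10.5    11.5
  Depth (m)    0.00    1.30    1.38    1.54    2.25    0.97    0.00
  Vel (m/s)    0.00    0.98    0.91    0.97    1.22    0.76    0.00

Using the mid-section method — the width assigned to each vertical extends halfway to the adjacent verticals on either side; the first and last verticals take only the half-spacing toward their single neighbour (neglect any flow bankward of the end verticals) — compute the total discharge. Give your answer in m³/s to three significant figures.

w_2 = (2.1 − 0.0)/2 = 1.05 m; q_2 = 0.98 × 1.30 × 1.05 = 1.338 m³/s
w_3 = (4.0 − 1.4)/2 = 1.3 m; q_3 = 0.91 × 1.38 × 1.3 = 1.633 m³/s
w_4 = (6.5 − 2.1)/2 = 2.2 m; q_4 = 0.97 × 1.54 × 2.2 = 3.286 m³/s
w_5 = (10.5 − 4.0)/2 = 3.25 m; q_5 = 1.22 × 2.25 × 3.25 = 8.921 m³/s
w_6 = (11.5 − 6.5)/2 = 2.5 m; q_6 = 0.76 × 0.97 × 2.5 = 1.843 m³/s
Stations 1, 7 contribute zero (depth or velocity is 0).
Q = Σ qᵢ = 17.02 m³/s

17.0 m³/s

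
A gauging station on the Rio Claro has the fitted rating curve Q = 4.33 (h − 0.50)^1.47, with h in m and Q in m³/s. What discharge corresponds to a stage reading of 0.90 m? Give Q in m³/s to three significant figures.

1.13 m³/s

Q = 4.33 × (0.90 − 0.50)^1.47 = 4.33 × 0.4^1.47 = 1.126 m³/s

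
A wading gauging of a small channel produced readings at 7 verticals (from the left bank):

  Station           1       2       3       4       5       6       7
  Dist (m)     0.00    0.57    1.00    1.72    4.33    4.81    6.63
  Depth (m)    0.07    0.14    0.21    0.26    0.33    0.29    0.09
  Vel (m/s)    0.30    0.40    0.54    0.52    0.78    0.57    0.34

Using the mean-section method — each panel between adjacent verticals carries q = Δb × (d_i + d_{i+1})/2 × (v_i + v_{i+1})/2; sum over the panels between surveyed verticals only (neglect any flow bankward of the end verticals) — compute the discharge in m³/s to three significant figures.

0.904 m³/s

Panel 1-2: Δb = 0.57 m, d̄ = (0.07+0.14)/2 = 0.105, v̄ = (0.30+0.40)/2 = 0.35 → q = 0.57×0.105×0.35 = 0.02095 m³/s
Panel 2-3: Δb = 0.43 m, d̄ = (0.14+0.21)/2 = 0.175, v̄ = (0.40+0.54)/2 = 0.47 → q = 0.43×0.175×0.47 = 0.03537 m³/s
Panel 3-4: Δb = 0.72 m, d̄ = (0.21+0.26)/2 = 0.235, v̄ = (0.54+0.52)/2 = 0.53 → q = 0.72×0.235×0.53 = 0.08968 m³/s
Panel 4-5: Δb = 2.61 m, d̄ = (0.26+0.33)/2 = 0.295, v̄ = (0.52+0.78)/2 = 0.65 → q = 2.61×0.295×0.65 = 0.5005 m³/s
Panel 5-6: Δb = 0.48 m, d̄ = (0.33+0.29)/2 = 0.31, v̄ = (0.78+0.57)/2 = 0.675 → q = 0.48×0.31×0.675 = 0.1004 m³/s
Panel 6-7: Δb = 1.82 m, d̄ = (0.29+0.09)/2 = 0.19, v̄ = (0.57+0.34)/2 = 0.455 → q = 1.82×0.19×0.455 = 0.1573 m³/s
Q = Σ q = 0.9042 m³/s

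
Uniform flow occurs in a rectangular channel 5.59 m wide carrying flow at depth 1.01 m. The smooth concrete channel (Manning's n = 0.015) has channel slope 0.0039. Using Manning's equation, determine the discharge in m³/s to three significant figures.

19.3 m³/s

A = b·y = 5.59 × 1.01 = 5.646 m²
P = b + 2y = 5.59 + 2×1.01 = 7.610 m
R = A/P = 5.646/7.610 = 0.7419 m
Q = (1/n)·A·R^(2/3)·S^(1/2) = (1/0.015) × 5.646 × 0.7419^(2/3) × 0.0039^(1/2) = 19.26 m³/s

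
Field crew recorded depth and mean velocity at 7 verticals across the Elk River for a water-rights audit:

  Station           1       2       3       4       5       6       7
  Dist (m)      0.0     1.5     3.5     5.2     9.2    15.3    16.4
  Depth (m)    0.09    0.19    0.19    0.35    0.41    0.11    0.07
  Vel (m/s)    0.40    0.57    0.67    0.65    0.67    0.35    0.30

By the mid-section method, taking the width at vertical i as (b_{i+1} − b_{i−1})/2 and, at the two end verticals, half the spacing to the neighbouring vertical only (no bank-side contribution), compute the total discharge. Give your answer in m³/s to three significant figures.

w_1 = (1.5 − 0.0)/2 = 0.75 m; q_1 = 0.40 × 0.09 × 0.75 = 0.02700 m³/s
w_2 = (3.5 − 0.0)/2 = 1.75 m; q_2 = 0.57 × 0.19 × 1.75 = 0.1895 m³/s
w_3 = (5.2 − 1.5)/2 = 1.85 m; q_3 = 0.67 × 0.19 × 1.85 = 0.2355 m³/s
w_4 = (9.2 − 3.5)/2 = 2.85 m; q_4 = 0.65 × 0.35 × 2.85 = 0.6484 m³/s
w_5 = (15.3 − 5.2)/2 = 5.05 m; q_5 = 0.67 × 0.41 × 5.05 = 1.387 m³/s
w_6 = (16.4 − 9.2)/2 = 3.6 m; q_6 = 0.35 × 0.11 × 3.6 = 0.1386 m³/s
w_7 = (16.4 − 15.3)/2 = 0.55 m; q_7 = 0.30 × 0.07 × 0.55 = 0.01155 m³/s
Q = Σ qᵢ = 2.638 m³/s

2.64 m³/s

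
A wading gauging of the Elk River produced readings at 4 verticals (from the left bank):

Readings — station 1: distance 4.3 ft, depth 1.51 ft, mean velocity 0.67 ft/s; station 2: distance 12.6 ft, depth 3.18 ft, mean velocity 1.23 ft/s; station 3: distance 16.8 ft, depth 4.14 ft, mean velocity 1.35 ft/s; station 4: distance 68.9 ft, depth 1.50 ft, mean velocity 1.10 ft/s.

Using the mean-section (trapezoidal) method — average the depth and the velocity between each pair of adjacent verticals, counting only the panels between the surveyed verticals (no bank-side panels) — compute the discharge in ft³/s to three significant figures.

Panel 1-2: Δb = 8.3 ft, d̄ = (1.51+3.18)/2 = 2.345, v̄ = (0.67+1.23)/2 = 0.95 → q = 8.3×2.345×0.95 = 18.49 ft³/s
Panel 2-3: Δb = 4.2 ft, d̄ = (3.18+4.14)/2 = 3.66, v̄ = (1.23+1.35)/2 = 1.29 → q = 4.2×3.66×1.29 = 19.83 ft³/s
Panel 3-4: Δb = 52.1 ft, d̄ = (4.14+1.50)/2 = 2.82, v̄ = (1.35+1.10)/2 = 1.225 → q = 52.1×2.82×1.225 = 180.0 ft³/s
Q = Σ q = 218.3 ft³/s

218 ft³/s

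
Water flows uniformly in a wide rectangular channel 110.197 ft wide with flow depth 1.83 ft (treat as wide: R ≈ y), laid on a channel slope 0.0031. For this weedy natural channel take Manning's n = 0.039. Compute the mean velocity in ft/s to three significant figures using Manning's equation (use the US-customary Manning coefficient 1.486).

3.17 ft/s

A = b·y = 110.197 × 1.83 = 201.7 ft²
Wide channel: R ≈ y = 1.83 ft
Q = (1.486/n)·A·R^(2/3)·S^(1/2) = (1.486/0.039) × 201.7 × 1.830^(2/3) × 0.0031^(1/2) = 640.1 ft³/s
V = Q/A = 640.1/201.7 = 3.174 ft/s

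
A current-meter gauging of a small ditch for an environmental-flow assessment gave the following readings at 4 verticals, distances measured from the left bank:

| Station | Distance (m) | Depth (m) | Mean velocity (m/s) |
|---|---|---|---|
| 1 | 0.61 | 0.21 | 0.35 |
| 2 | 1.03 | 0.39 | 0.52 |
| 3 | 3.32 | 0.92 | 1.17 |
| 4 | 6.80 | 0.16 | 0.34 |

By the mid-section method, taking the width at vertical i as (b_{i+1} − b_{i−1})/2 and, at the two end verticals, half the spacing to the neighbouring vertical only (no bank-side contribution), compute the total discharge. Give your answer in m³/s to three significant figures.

w_1 = (1.03 − 0.61)/2 = 0.21 m; q_1 = 0.35 × 0.21 × 0.21 = 0.01544 m³/s
w_2 = (3.32 − 0.61)/2 = 1.355 m; q_2 = 0.52 × 0.39 × 1.355 = 0.2748 m³/s
w_3 = (6.80 − 1.03)/2 = 2.885 m; q_3 = 1.17 × 0.92 × 2.885 = 3.105 m³/s
w_4 = (6.80 − 3.32)/2 = 1.74 m; q_4 = 0.34 × 0.16 × 1.74 = 0.09466 m³/s
Q = Σ qᵢ = 3.490 m³/s

3.49 m³/s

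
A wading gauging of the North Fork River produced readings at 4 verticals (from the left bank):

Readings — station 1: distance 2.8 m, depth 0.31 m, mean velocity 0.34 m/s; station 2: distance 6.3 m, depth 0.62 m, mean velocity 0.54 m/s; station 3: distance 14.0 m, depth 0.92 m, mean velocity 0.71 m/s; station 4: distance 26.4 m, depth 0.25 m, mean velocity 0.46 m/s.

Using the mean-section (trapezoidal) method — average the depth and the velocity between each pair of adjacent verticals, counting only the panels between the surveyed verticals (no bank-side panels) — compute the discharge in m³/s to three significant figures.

8.67 m³/s

Panel 1-2: Δb = 3.5 m, d̄ = (0.31+0.62)/2 = 0.465, v̄ = (0.34+0.54)/2 = 0.44 → q = 3.5×0.465×0.44 = 0.7161 m³/s
Panel 2-3: Δb = 7.7 m, d̄ = (0.62+0.92)/2 = 0.77, v̄ = (0.54+0.71)/2 = 0.625 → q = 7.7×0.77×0.625 = 3.706 m³/s
Panel 3-4: Δb = 12.4 m, d̄ = (0.92+0.25)/2 = 0.585, v̄ = (0.71+0.46)/2 = 0.585 → q = 12.4×0.585×0.585 = 4.244 m³/s
Q = Σ q = 8.665 m³/s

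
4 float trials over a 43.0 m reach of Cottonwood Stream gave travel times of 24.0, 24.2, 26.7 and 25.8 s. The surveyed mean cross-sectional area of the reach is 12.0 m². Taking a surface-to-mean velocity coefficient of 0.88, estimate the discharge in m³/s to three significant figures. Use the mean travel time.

t̄ = (24.0 + 24.2 + 26.7 + 25.8) / 4 = 25.175 s
v_surface = L / t̄ = 43.0 / 25.175 = 1.708 m/s
v_mean = 0.88 × 1.708 = 1.503 m/s
Q = A × v_mean = 12.0 × 1.503 = 18.04 m³/s

18.0 m³/s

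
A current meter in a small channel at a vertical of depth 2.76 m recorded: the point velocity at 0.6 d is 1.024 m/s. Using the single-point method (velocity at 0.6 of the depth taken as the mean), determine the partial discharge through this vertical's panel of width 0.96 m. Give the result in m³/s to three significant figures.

2.71 m³/s

v̄ = v₀.₆ = 1.024 m/s
q = v̄ × d × w = 1.024 × 2.76 × 0.96 = 2.713 m³/s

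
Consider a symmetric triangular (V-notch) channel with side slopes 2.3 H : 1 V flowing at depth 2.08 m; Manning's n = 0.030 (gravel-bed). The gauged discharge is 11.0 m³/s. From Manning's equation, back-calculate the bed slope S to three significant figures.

0.00117

A = z·y² = 2.3×2.08² = 9.951 m²
P = 2y√(1+z²) = 2×2.08×√(1+2.3²) = 10.43 m
R = A/P = 9.951/10.43 = 0.9538 m
S = (Q·n / (1·A·R^(2/3)))² = (11.0×0.030 / (1×9.951×0.9689))² = 0.001171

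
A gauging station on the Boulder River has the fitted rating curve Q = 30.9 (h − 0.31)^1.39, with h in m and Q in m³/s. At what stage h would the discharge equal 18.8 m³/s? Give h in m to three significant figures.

h − h₀ = (Q/C)^(1/b) = (18.8/30.9)^(1/1.39) = 0.6994 m
h = 0.31 + 0.6994 = 1.009 m

1.01 m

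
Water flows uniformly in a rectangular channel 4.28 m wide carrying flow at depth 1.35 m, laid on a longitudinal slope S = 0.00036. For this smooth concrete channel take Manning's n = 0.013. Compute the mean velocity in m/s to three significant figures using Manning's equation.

A = b·y = 4.28 × 1.35 = 5.778 m²
P = b + 2y = 4.28 + 2×1.35 = 6.980 m
R = A/P = 5.778/6.980 = 0.8278 m
Q = (1/n)·A·R^(2/3)·S^(1/2) = (1/0.013) × 5.778 × 0.8278^(2/3) × 0.00036^(1/2) = 7.435 m³/s
V = Q/A = 7.435/5.778 = 1.287 m/s

1.29 m/s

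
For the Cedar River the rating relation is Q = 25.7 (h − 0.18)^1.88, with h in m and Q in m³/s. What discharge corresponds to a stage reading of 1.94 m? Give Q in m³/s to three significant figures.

74.4 m³/s

Q = 25.7 × (1.94 − 0.18)^1.88 = 25.7 × 1.76^1.88 = 74.39 m³/s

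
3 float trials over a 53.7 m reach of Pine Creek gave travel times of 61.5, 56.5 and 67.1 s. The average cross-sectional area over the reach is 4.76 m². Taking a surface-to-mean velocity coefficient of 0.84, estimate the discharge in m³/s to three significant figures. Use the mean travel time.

t̄ = (61.5 + 56.5 + 67.1) / 3 = 61.7 s
v_surface = L / t̄ = 53.7 / 61.7 = 0.8703 m/s
v_mean = 0.84 × 0.8703 = 0.7311 m/s
Q = A × v_mean = 4.76 × 0.7311 = 3.480 m³/s

3.48 m³/s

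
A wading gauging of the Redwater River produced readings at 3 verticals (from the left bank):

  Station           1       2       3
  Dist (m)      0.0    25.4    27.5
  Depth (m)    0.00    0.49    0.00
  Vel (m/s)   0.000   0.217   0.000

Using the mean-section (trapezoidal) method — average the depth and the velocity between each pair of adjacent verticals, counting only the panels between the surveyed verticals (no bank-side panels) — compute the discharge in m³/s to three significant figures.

Panel 1-2: Δb = 25.4 m, d̄ = (0.00+0.49)/2 = 0.245, v̄ = (0.000+0.217)/2 = 0.1085 → q = 25.4×0.245×0.1085 = 0.6752 m³/s
Panel 2-3: Δb = 2.1 m, d̄ = (0.49+0.00)/2 = 0.245, v̄ = (0.217+0.000)/2 = 0.1085 → q = 2.1×0.245×0.1085 = 0.05582 m³/s
Q = Σ q = 0.7310 m³/s

0.731 m³/s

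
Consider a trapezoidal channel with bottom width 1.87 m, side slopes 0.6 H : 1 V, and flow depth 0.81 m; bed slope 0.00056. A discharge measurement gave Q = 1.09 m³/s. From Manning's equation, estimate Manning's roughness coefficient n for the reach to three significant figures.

A = (b + z·y)·y = (1.87 + 0.6×0.81)×0.81 = 1.908 m²
P = b + 2y√(1+z²) = 1.87 + 2×0.81×√(1+0.6²) = 3.759 m
R = A/P = 1.908/3.759 = 0.5076 m
n = (1/Q)·A·R^(2/3)·S^(1/2) = (1/1.09) × 1.908 × 0.6364 × 0.02366 = 0.02637

0.0264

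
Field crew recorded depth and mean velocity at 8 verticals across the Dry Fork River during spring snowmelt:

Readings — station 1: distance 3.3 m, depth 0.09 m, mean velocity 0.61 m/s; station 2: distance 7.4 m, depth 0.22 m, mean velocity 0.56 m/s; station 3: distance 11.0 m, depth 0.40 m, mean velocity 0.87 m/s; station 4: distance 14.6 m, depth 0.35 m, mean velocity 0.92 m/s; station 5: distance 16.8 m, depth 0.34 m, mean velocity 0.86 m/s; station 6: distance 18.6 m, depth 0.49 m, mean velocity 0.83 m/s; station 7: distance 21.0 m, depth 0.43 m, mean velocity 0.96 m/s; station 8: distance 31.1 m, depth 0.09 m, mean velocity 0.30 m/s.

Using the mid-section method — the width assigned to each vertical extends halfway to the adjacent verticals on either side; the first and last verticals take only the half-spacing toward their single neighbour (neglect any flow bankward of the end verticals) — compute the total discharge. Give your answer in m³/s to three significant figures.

6.93 m³/s

w_1 = (7.4 − 3.3)/2 = 2.05 m; q_1 = 0.61 × 0.09 × 2.05 = 0.1125 m³/s
w_2 = (11.0 − 3.3)/2 = 3.85 m; q_2 = 0.56 × 0.22 × 3.85 = 0.4743 m³/s
w_3 = (14.6 − 7.4)/2 = 3.6 m; q_3 = 0.87 × 0.40 × 3.6 = 1.253 m³/s
w_4 = (16.8 − 11.0)/2 = 2.9 m; q_4 = 0.92 × 0.35 × 2.9 = 0.9338 m³/s
w_5 = (18.6 − 14.6)/2 = 2 m; q_5 = 0.86 × 0.34 × 2 = 0.5848 m³/s
w_6 = (21.0 − 16.8)/2 = 2.1 m; q_6 = 0.83 × 0.49 × 2.1 = 0.8541 m³/s
w_7 = (31.1 − 18.6)/2 = 6.25 m; q_7 = 0.96 × 0.43 × 6.25 = 2.580 m³/s
w_8 = (31.1 − 21.0)/2 = 5.05 m; q_8 = 0.30 × 0.09 × 5.05 = 0.1364 m³/s
Q = Σ qᵢ = 6.929 m³/s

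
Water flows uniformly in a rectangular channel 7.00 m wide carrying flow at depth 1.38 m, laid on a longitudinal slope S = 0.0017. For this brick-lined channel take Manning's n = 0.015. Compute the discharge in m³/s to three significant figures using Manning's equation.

26.4 m³/s

A = b·y = 7.00 × 1.38 = 9.660 m²
P = b + 2y = 7.00 + 2×1.38 = 9.760 m
R = A/P = 9.660/9.760 = 0.9898 m
Q = (1/n)·A·R^(2/3)·S^(1/2) = (1/0.015) × 9.660 × 0.9898^(2/3) × 0.0017^(1/2) = 26.37 m³/s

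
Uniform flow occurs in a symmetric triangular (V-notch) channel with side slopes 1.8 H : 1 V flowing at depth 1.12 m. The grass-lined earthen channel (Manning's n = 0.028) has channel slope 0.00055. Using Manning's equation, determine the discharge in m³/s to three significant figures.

1.17 m³/s

A = z·y² = 1.8×1.12² = 2.258 m²
P = 2y√(1+z²) = 2×1.12×√(1+1.8²) = 4.612 m
R = A/P = 2.258/4.612 = 0.4895 m
Q = (1/n)·A·R^(2/3)·S^(1/2) = (1/0.028) × 2.258 × 0.4895^(2/3) × 0.00055^(1/2) = 1.175 m³/s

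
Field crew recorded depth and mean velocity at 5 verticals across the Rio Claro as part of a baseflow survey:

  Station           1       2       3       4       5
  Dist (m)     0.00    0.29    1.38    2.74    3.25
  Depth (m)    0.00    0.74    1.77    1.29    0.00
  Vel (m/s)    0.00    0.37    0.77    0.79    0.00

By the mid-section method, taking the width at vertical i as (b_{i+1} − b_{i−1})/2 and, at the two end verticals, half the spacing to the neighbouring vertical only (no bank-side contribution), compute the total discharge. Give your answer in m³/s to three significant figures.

w_2 = (1.38 − 0.00)/2 = 0.69 m; q_2 = 0.37 × 0.74 × 0.69 = 0.1889 m³/s
w_3 = (2.74 − 0.29)/2 = 1.225 m; q_3 = 0.77 × 1.77 × 1.225 = 1.670 m³/s
w_4 = (3.25 − 1.38)/2 = 0.935 m; q_4 = 0.79 × 1.29 × 0.935 = 0.9529 m³/s
Stations 1, 5 contribute zero (depth or velocity is 0).
Q = Σ qᵢ = 2.811 m³/s

2.81 m³/s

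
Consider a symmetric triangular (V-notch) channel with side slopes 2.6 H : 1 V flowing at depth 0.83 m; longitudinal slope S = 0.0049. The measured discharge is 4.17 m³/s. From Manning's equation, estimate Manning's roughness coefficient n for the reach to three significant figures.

0.0160

A = z·y² = 2.6×0.83² = 1.791 m²
P = 2y√(1+z²) = 2×0.83×√(1+2.6²) = 4.624 m
R = A/P = 1.791/4.624 = 0.3873 m
n = (1/Q)·A·R^(2/3)·S^(1/2) = (1/4.17) × 1.791 × 0.5314 × 0.07000 = 0.01598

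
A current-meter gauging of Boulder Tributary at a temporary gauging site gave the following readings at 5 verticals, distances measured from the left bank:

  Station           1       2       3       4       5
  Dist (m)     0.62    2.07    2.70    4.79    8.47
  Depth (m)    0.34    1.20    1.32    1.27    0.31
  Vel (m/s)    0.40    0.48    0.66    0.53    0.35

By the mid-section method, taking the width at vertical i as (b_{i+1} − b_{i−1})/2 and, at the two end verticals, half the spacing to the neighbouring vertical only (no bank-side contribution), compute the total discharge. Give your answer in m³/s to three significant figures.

4.02 m³/s

w_1 = (2.07 − 0.62)/2 = 0.725 m; q_1 = 0.40 × 0.34 × 0.725 = 0.09860 m³/s
w_2 = (2.70 − 0.62)/2 = 1.04 m; q_2 = 0.48 × 1.20 × 1.04 = 0.5990 m³/s
w_3 = (4.79 − 2.07)/2 = 1.36 m; q_3 = 0.66 × 1.32 × 1.36 = 1.185 m³/s
w_4 = (8.47 − 2.70)/2 = 2.885 m; q_4 = 0.53 × 1.27 × 2.885 = 1.942 m³/s
w_5 = (8.47 − 4.79)/2 = 1.84 m; q_5 = 0.35 × 0.31 × 1.84 = 0.1996 m³/s
Q = Σ qᵢ = 4.024 m³/s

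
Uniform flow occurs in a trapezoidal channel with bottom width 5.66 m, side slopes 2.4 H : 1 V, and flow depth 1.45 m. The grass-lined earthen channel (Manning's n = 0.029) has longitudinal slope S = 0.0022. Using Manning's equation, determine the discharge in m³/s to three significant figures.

A = (b + z·y)·y = (5.66 + 2.4×1.45)×1.45 = 13.25 m²
P = b + 2y√(1+z²) = 5.66 + 2×1.45×√(1+2.4²) = 13.20 m
R = A/P = 13.25/13.20 = 1.004 m
Q = (1/n)·A·R^(2/3)·S^(1/2) = (1/0.029) × 13.25 × 1.004^(2/3) × 0.0022^(1/2) = 21.49 m³/s

21.5 m³/s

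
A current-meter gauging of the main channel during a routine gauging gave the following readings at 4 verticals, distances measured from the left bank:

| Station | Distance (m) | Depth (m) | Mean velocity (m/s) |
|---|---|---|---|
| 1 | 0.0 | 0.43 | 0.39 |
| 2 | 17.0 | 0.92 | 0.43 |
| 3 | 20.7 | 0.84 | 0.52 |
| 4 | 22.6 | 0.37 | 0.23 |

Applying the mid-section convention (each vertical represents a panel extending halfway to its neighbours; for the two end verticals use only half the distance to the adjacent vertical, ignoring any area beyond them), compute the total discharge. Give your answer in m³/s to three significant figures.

w_1 = (17.0 − 0.0)/2 = 8.5 m; q_1 = 0.39 × 0.43 × 8.5 = 1.425 m³/s
w_2 = (20.7 − 0.0)/2 = 10.35 m; q_2 = 0.43 × 0.92 × 10.35 = 4.094 m³/s
w_3 = (22.6 − 17.0)/2 = 2.8 m; q_3 = 0.52 × 0.84 × 2.8 = 1.223 m³/s
w_4 = (22.6 − 20.7)/2 = 0.95 m; q_4 = 0.23 × 0.37 × 0.95 = 0.08085 m³/s
Q = Σ qᵢ = 6.824 m³/s

6.82 m³/s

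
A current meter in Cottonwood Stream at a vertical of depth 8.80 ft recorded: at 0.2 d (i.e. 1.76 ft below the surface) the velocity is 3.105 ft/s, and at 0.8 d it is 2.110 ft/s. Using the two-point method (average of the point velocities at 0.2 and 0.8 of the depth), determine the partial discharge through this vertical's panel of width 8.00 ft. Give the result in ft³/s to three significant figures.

v̄ = (3.105 + 2.110) / 2 = 2.608 ft/s
q = v̄ × d × w = 2.608 × 8.80 × 8.00 = 183.6 ft³/s

184 ft³/s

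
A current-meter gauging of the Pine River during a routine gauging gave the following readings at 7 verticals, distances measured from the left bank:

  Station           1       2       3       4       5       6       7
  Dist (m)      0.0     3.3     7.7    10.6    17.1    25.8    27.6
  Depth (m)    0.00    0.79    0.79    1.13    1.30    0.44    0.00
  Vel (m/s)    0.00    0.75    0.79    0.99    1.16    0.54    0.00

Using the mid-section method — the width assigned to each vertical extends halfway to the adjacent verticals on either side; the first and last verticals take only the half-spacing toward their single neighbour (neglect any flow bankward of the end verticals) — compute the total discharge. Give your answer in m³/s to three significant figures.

22.5 m³/s

w_2 = (7.7 − 0.0)/2 = 3.85 m; q_2 = 0.75 × 0.79 × 3.85 = 2.281 m³/s
w_3 = (10.6 − 3.3)/2 = 3.65 m; q_3 = 0.79 × 0.79 × 3.65 = 2.278 m³/s
w_4 = (17.1 − 7.7)/2 = 4.7 m; q_4 = 0.99 × 1.13 × 4.7 = 5.258 m³/s
w_5 = (25.8 − 10.6)/2 = 7.6 m; q_5 = 1.16 × 1.30 × 7.6 = 11.46 m³/s
w_6 = (27.6 − 17.1)/2 = 5.25 m; q_6 = 0.54 × 0.44 × 5.25 = 1.247 m³/s
Stations 1, 7 contribute zero (depth or velocity is 0).
Q = Σ qᵢ = 22.53 m³/s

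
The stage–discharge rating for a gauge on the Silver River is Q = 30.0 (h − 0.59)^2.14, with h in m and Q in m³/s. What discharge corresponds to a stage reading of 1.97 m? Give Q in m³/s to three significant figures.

Q = 30.0 × (1.97 − 0.59)^2.14 = 30.0 × 1.38^2.14 = 59.77 m³/s

59.8 m³/s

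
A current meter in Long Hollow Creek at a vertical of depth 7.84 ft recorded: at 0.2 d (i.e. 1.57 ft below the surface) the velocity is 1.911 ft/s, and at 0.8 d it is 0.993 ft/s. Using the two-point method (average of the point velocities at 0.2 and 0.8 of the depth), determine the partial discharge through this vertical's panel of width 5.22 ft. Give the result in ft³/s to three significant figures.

v̄ = (1.911 + 0.993) / 2 = 1.452 ft/s
q = v̄ × d × w = 1.452 × 7.84 × 5.22 = 59.42 ft³/s

59.4 ft³/s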